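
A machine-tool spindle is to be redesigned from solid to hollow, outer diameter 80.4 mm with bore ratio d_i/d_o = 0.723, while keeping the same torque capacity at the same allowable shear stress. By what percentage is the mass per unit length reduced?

Equal τ_max and T ⇒ the solid shaft needs d_s³ = d_o³(1−k⁴), so d_s = 80.4·(1−0.723⁴)^(1/3) = 72.29 mm.
Area ratio A_h/A_s = d_o²(1−k²)/d_s² = (1−k²)/(1−k⁴)^(2/3) = 0.5904.
Mass saving = 1 − 0.5904 = 41.0 %.

41.0 %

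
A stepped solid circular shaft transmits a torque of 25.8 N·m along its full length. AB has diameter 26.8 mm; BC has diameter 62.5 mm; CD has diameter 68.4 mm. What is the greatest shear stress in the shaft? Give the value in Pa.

Under the same torque, τ_max = 16T/(πd³) is largest where d is smallest — segment AB (d = 26.8 mm).
τ_max = 16·25.80/(π·(0.0268)³) = 6.826×10^6 Pa.

6.83e6 Pa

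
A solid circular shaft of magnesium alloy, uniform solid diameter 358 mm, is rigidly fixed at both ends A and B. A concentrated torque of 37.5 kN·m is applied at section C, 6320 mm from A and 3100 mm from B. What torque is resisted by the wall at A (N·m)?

With uniform GJ and both ends fixed, compatibility θ_AC = θ_CB gives T_A·a = T_B·b, together with T_A + T_B = T₀.
T_A = T₀·b/(a+b) = 37500·3100/9420 = 12340 N·m; T_B = 25160 N·m.

12300 N·m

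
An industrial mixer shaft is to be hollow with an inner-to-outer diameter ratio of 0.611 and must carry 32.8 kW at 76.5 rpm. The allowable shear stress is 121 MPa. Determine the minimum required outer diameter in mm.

58.5 mm

ω = 2π·76.5/60 = 8.011 rad/s, so T = P/ω = 32.8×10³ / 8.011 = 4094 N·m.
For a hollow shaft with d_i/d_o = 0.611: τ_max = 16T/(π d_o³ (1−k⁴)), so d_o = [16T/(π τ_allow (1−k⁴))]^(1/3) = [16·4094/(π·1.21×10^8·0.8606)]^(1/3) = 0.05850 m.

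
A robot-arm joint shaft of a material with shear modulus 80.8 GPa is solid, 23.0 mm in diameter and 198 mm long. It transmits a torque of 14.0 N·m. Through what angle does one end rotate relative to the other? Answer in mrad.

J = πd⁴/32 = π(0.0230)⁴/32 = 2.747×10^-8 m⁴.
θ = T·L/(G·J) = 14.00 × 0.198 / (80.8×10⁹ × 2.747×10^-8) = 1.249×10^-3 rad.

1.25 mrad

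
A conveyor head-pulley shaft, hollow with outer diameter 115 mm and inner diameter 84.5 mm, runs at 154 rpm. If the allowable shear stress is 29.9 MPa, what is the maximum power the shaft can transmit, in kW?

102 kW

J = π(d_o⁴ − d_i⁴)/32 = π(0.115⁴ − 0.0845⁴)/32 = 1.217×10^-5 m⁴.
T_max = τ_allow·J/r = 2.99×10^7 × 1.217×10^-5 / 0.0575 = 6326 N·m.
ω = 2π·154/60 = 16.13 rad/s, so P_max = T_max·ω = 1.020×10^5 W.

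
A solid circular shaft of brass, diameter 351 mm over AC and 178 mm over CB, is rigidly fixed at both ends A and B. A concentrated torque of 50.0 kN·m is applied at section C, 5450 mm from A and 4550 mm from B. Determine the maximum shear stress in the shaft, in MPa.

5.46 MPa

Compatibility: T_A·a/J_AC = T_B·b/J_CB with T_A + T_B = T₀.
J_AC = 1.49×10^-3 m⁴, J_CB = 9.86×10^-5 m⁴, so T_A = T₀·(J_AC/a)/((J_AC/a)+(J_CB/b)) = 46330 N·m, T_B = 3670 N·m.
τ in each portion: τ_AC = 5.46×10^6 Pa, τ_CB = 3.31×10^6 Pa; maximum is in AC.
τ_max = T_AC·r/J = 46330·0.175/1.49×10^-3 = 5.456×10^6 Pa.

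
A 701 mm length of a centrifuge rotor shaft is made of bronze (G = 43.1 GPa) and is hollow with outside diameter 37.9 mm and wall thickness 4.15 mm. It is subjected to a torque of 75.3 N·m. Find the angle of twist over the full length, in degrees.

0.552°

J = π(d_o⁴ − d_i⁴)/32 = π(0.0379⁴ − 0.0296⁴)/32 = 1.272×10^-7 m⁴.
θ = T·L/(G·J) = 75.30 × 0.701 / (43.1×10⁹ × 1.272×10^-7) = 9.629×10^-3 rad.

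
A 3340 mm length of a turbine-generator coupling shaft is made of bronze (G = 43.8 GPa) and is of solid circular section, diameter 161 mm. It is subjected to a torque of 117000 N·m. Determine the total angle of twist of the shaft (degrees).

J = πd⁴/32 = π(0.161)⁴/32 = 6.596×10^-5 m⁴.
θ = T·L/(G·J) = 117000 × 3.34 / (43.8×10⁹ × 6.596×10^-5) = 0.1353 rad.

7.75°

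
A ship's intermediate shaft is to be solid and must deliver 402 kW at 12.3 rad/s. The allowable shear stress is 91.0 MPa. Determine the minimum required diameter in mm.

122 mm

ω = 12.3 rad/s, so T = P/ω = 402×10³ / 12.30 = 32680 N·m.
For a solid shaft τ_max = 16T/(πd³), so d = (16T/(π τ_allow))^(1/3) = (16·32680/(π·9.10×10^7))^(1/3) = 0.1223 m.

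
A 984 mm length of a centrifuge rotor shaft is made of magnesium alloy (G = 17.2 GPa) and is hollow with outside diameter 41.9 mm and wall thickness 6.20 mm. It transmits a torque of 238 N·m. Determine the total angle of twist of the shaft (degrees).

3.42°

J = π(d_o⁴ − d_i⁴)/32 = π(0.0419⁴ − 0.0295⁴)/32 = 2.282×10^-7 m⁴.
θ = T·L/(G·J) = 238.0 × 0.984 / (17.2×10⁹ × 2.282×10^-7) = 0.05966 rad.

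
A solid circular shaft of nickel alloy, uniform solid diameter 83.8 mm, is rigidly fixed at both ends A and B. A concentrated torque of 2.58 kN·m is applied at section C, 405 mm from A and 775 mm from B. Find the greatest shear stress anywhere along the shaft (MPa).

14.7 MPa

With uniform GJ and both ends fixed, compatibility θ_AC = θ_CB gives T_A·a = T_B·b, together with T_A + T_B = T₀.
T_A = T₀·b/(a+b) = 2580·775/1180 = 1694 N·m; T_B = 885.5 N·m.
τ in each portion: τ_AC = 1.47×10^7 Pa, τ_CB = 7.66×10^6 Pa; maximum is in AC.
τ_max = T_AC·r/J = 1694·0.0419/4.84×10^-6 = 1.466×10^7 Pa.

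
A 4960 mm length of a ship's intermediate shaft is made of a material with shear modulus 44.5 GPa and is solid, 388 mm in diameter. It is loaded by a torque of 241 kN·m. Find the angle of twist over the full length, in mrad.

J = πd⁴/32 = π(0.388)⁴/32 = 2.225×10^-3 m⁴.
θ = T·L/(G·J) = 241000 × 4.96 / (44.5×10⁹ × 2.225×10^-3) = 0.01207 rad.

12.1 mrad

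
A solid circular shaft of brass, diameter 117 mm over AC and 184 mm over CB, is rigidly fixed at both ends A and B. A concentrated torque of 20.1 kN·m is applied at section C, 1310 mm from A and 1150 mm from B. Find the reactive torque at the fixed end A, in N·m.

2520 N·m

Compatibility: T_A·a/J_AC = T_B·b/J_CB with T_A + T_B = T₀.
J_AC = 1.84×10^-5 m⁴, J_CB = 1.13×10^-4 m⁴, so T_A = T₀·(J_AC/a)/((J_AC/a)+(J_CB/b)) = 2523 N·m, T_B = 17580 N·m.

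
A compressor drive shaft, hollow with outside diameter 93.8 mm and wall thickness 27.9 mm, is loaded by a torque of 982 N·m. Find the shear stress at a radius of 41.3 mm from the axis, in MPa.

J = π(d_o⁴ − d_i⁴)/32 = π(0.0938⁴ − 0.0380⁴)/32 = 7.395×10^-6 m⁴.
Shear stress varies linearly with radius: τ = T·r/J = 982.0 × 0.0413 / 7.395×10^-6 = 5.484×10^6 Pa.

5.48 MPa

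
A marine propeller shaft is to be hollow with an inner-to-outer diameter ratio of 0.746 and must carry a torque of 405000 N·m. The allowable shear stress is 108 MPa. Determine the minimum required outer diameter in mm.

302 mm

For a hollow shaft with d_i/d_o = 0.746: τ_max = 16T/(π d_o³ (1−k⁴)), so d_o = [16T/(π τ_allow (1−k⁴))]^(1/3) = [16·405000/(π·1.08×10^8·0.6903)]^(1/3) = 0.3025 m.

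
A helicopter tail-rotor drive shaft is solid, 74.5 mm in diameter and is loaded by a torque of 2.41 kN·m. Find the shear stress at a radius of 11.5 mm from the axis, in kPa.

9160 kPa

J = πd⁴/32 = π(0.0745)⁴/32 = 3.024×10^-6 m⁴.
Shear stress varies linearly with radius: τ = T·r/J = 2410 × 0.0115 / 3.024×10^-6 = 9.164×10^6 Pa.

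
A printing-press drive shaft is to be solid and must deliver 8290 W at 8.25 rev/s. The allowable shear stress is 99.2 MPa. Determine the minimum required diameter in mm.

ω = 2π·8.25 = 51.84 rad/s, so T = P/ω = 8290 / 51.84 = 159.9 N·m.
For a solid shaft τ_max = 16T/(πd³), so d = (16T/(π τ_allow))^(1/3) = (16·159.9/(π·9.92×10^7))^(1/3) = 0.02017 m.

20.2 mm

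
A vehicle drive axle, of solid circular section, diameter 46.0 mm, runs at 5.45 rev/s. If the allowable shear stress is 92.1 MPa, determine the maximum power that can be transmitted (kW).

J = πd⁴/32 = π(0.0460)⁴/32 = 4.396×10^-7 m⁴.
T_max = τ_allow·J/r = 9.21×10^7 × 4.396×10^-7 / 0.0230 = 1760 N·m.
ω = 2π·5.45 = 34.24 rad/s, so P_max = T_max·ω = 6.028×10^4 W.

60.3 kW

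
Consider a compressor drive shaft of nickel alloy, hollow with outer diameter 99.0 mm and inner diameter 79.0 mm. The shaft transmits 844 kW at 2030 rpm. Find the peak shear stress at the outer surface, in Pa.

ω = 2π·2030/60 = 212.6 rad/s, so T = P/ω = 844×10³ / 212.6 = 3970 N·m.
J = π(d_o⁴ − d_i⁴)/32 = π(0.0990⁴ − 0.0790⁴)/32 = 5.607×10^-6 m⁴.
τ_max = T·r/J = 3970 × 0.0495 / 5.607×10^-6 = 3.505×10^7 Pa.

3.51e7 Pa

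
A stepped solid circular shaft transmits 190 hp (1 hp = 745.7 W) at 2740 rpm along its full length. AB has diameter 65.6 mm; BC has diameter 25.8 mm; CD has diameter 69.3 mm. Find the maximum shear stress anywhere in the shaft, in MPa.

ω = 2π·2740/60 = 286.9 rad/s, so T = P/ω = 190×745.7 / 286.9 = 493.8 N·m.
Under the same torque, τ_max = 16T/(πd³) is largest where d is smallest — segment BC (d = 25.8 mm).
τ_max = 16·493.8/(π·(0.0258)³) = 1.464×10^8 Pa.

146 MPa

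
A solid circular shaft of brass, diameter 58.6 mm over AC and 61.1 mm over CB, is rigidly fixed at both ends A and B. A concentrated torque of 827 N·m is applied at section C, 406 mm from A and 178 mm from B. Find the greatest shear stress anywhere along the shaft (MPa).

13.5 MPa

Compatibility: T_A·a/J_AC = T_B·b/J_CB with T_A + T_B = T₀.
J_AC = 1.16×10^-6 m⁴, J_CB = 1.37×10^-6 m⁴, so T_A = T₀·(J_AC/a)/((J_AC/a)+(J_CB/b)) = 223.8 N·m, T_B = 603.2 N·m.
τ in each portion: τ_AC = 5.66×10^6 Pa, τ_CB = 1.35×10^7 Pa; maximum is in CB.
τ_max = T_CB·r/J = 603.2·0.0306/1.37×10^-6 = 1.347×10^7 Pa.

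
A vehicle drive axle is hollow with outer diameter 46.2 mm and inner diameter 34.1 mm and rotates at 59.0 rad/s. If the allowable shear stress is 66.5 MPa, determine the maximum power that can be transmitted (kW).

J = π(d_o⁴ − d_i⁴)/32 = π(0.0462⁴ − 0.0341⁴)/32 = 3.145×10^-7 m⁴.
T_max = τ_allow·J/r = 6.65×10^7 × 3.145×10^-7 / 0.0231 = 905.4 N·m.
ω = 59.0 rad/s, so P_max = T_max·ω = 5.342×10^4 W.

53.4 kW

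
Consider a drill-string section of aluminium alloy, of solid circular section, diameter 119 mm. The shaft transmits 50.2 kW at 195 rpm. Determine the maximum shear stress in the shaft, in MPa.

7.43 MPa

ω = 2π·195/60 = 20.42 rad/s, so T = P/ω = 50.2×10³ / 20.42 = 2458 N·m.
J = πd⁴/32 = π(0.119)⁴/32 = 1.969×10^-5 m⁴.
τ_max = T·r/J = 2458 × 0.0595 / 1.969×10^-5 = 7.430×10^6 Pa.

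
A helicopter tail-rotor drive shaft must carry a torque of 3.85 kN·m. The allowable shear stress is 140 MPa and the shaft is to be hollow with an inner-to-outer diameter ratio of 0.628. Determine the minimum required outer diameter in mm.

54.9 mm

For a hollow shaft with d_i/d_o = 0.628: τ_max = 16T/(π d_o³ (1−k⁴)), so d_o = [16T/(π τ_allow (1−k⁴))]^(1/3) = [16·3850/(π·1.40×10^8·0.8445)]^(1/3) = 0.05494 m.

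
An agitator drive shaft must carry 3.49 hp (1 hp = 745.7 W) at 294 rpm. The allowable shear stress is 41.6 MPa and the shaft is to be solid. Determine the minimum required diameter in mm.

21.8 mm

ω = 2π·294/60 = 30.79 rad/s, so T = P/ω = 3.49×745.7 / 30.79 = 84.53 N·m.
For a solid shaft τ_max = 16T/(πd³), so d = (16T/(π τ_allow))^(1/3) = (16·84.53/(π·4.16×10^7))^(1/3) = 0.02179 m.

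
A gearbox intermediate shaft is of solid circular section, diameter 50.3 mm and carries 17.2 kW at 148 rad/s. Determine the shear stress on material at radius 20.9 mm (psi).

ω = 148 rad/s, so T = P/ω = 17.2×10³ / 148.0 = 116.2 N·m.
J = πd⁴/32 = π(0.0503)⁴/32 = 6.285×10^-7 m⁴.
Shear stress varies linearly with radius: τ = T·r/J = 116.2 × 0.0209 / 6.285×10^-7 = 3.865×10^6 Pa.

561 psi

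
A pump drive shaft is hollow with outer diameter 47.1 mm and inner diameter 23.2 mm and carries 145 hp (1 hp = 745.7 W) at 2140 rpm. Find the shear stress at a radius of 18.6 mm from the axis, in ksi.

ω = 2π·2140/60 = 224.1 rad/s, so T = P/ω = 145×745.7 / 224.1 = 482.5 N·m.
J = π(d_o⁴ − d_i⁴)/32 = π(0.0471⁴ − 0.0232⁴)/32 = 4.547×10^-7 m⁴.
Shear stress varies linearly with radius: τ = T·r/J = 482.5 × 0.0186 / 4.547×10^-7 = 1.974×10^7 Pa.

2.86 ksi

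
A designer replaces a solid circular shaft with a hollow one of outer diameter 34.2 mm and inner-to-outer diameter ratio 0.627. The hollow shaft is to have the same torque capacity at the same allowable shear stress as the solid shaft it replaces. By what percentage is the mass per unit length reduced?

32.1 %

Equal τ_max and T ⇒ the solid shaft needs d_s³ = d_o³(1−k⁴), so d_s = 34.2·(1−0.627⁴)^(1/3) = 32.34 mm.
Area ratio A_h/A_s = d_o²(1−k²)/d_s² = (1−k²)/(1−k⁴)^(2/3) = 0.6787.
Mass saving = 1 − 0.6787 = 32.1 %.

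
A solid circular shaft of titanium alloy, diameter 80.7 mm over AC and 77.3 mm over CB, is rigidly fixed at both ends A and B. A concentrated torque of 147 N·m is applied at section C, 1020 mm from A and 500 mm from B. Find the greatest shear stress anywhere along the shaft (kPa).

Compatibility: T_A·a/J_AC = T_B·b/J_CB with T_A + T_B = T₀.
J_AC = 4.16×10^-6 m⁴, J_CB = 3.51×10^-6 m⁴, so T_A = T₀·(J_AC/a)/((J_AC/a)+(J_CB/b)) = 54.10 N·m, T_B = 92.90 N·m.
τ in each portion: τ_AC = 5.24×10^5 Pa, τ_CB = 1.02×10^6 Pa; maximum is in CB.
τ_max = T_CB·r/J = 92.90·0.0386/3.51×10^-6 = 1.024×10^6 Pa.

1020 kPa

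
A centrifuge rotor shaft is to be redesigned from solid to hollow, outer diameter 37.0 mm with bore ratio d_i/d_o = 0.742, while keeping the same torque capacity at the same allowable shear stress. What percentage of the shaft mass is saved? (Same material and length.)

Equal τ_max and T ⇒ the solid shaft needs d_s³ = d_o³(1−k⁴), so d_s = 37.0·(1−0.742⁴)^(1/3) = 32.80 mm.
Area ratio A_h/A_s = d_o²(1−k²)/d_s² = (1−k²)/(1−k⁴)^(2/3) = 0.5718.
Mass saving = 1 − 0.5718 = 42.8 %.

42.8 %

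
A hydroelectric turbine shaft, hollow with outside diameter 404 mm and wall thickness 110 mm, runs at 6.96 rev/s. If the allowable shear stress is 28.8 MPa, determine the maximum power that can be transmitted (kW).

J = π(d_o⁴ − d_i⁴)/32 = π(0.404⁴ − 0.184⁴)/32 = 2.503×10^-3 m⁴.
T_max = τ_allow·J/r = 2.88×10^7 × 2.503×10^-3 / 0.202 = 356800 N·m.
ω = 2π·6.96 = 43.73 rad/s, so P_max = T_max·ω = 1.560×10^7 W.

15600 kW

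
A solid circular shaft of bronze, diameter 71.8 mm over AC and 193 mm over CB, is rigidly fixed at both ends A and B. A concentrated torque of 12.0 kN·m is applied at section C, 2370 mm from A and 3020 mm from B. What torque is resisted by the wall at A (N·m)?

286 N·m

Compatibility: T_A·a/J_AC = T_B·b/J_CB with T_A + T_B = T₀.
J_AC = 2.61×10^-6 m⁴, J_CB = 1.36×10^-4 m⁴, so T_A = T₀·(J_AC/a)/((J_AC/a)+(J_CB/b)) = 285.9 N·m, T_B = 11710 N·m.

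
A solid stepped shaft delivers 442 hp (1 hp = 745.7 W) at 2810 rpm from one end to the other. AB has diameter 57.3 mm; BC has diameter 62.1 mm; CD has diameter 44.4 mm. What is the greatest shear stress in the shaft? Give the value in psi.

9450 psi

ω = 2π·2810/60 = 294.3 rad/s, so T = P/ω = 442×745.7 / 294.3 = 1120 N·m.
Under the same torque, τ_max = 16T/(πd³) is largest where d is smallest — segment CD (d = 44.4 mm).
τ_max = 16·1120/(π·(0.0444)³) = 6.517×10^7 Pa.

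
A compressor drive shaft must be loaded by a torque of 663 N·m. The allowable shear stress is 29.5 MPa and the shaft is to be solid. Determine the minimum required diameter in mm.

For a solid shaft τ_max = 16T/(πd³), so d = (16T/(π τ_allow))^(1/3) = (16·663.0/(π·2.95×10^7))^(1/3) = 0.04855 m.

48.6 mm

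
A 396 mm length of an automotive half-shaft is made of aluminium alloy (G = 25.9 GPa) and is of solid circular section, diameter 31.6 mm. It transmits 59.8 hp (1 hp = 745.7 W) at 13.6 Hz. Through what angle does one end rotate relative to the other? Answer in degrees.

4.67°

ω = 2π·13.6 = 85.45 rad/s, so T = P/ω = 59.8×745.7 / 85.45 = 521.9 N·m.
J = πd⁴/32 = π(0.0316)⁴/32 = 9.789×10^-8 m⁴.
θ = T·L/(G·J) = 521.9 × 0.396 / (25.9×10⁹ × 9.789×10^-8) = 0.08151 rad.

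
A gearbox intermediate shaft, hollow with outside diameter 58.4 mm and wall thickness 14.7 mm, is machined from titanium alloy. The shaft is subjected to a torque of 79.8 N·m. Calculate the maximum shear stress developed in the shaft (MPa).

J = π(d_o⁴ − d_i⁴)/32 = π(0.0584⁴ − 0.0290⁴)/32 = 1.073×10^-6 m⁴.
τ_max = T·r/J = 79.80 × 0.0292 / 1.073×10^-6 = 2.173×10^6 Pa.

2.17 MPa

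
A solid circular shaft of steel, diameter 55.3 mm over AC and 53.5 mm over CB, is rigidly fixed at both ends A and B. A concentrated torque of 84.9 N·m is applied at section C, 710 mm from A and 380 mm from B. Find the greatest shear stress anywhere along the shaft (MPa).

1.75 MPa

Compatibility: T_A·a/J_AC = T_B·b/J_CB with T_A + T_B = T₀.
J_AC = 9.18×10^-7 m⁴, J_CB = 8.04×10^-7 m⁴, so T_A = T₀·(J_AC/a)/((J_AC/a)+(J_CB/b)) = 32.20 N·m, T_B = 52.70 N·m.
τ in each portion: τ_AC = 9.70×10^5 Pa, τ_CB = 1.75×10^6 Pa; maximum is in CB.
τ_max = T_CB·r/J = 52.70·0.0267/8.04×10^-7 = 1.753×10^6 Pa.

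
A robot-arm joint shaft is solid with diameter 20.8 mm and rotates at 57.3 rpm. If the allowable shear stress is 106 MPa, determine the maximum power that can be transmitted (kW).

J = πd⁴/32 = π(0.0208)⁴/32 = 1.838×10^-8 m⁴.
T_max = τ_allow·J/r = 1.06×10^8 × 1.838×10^-8 / 0.0104 = 187.3 N·m.
ω = 2π·57.3/60 = 6.000 rad/s, so P_max = T_max·ω = 1124 W.

1.12 kW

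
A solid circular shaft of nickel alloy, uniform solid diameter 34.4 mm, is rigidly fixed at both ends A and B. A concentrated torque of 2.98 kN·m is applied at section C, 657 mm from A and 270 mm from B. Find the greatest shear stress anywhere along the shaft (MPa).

With uniform GJ and both ends fixed, compatibility θ_AC = θ_CB gives T_A·a = T_B·b, together with T_A + T_B = T₀.
T_A = T₀·b/(a+b) = 2980·270/927.0 = 868.0 N·m; T_B = 2112 N·m.
τ in each portion: τ_AC = 1.09×10^8 Pa, τ_CB = 2.64×10^8 Pa; maximum is in CB.
τ_max = T_CB·r/J = 2112·0.0172/1.37×10^-7 = 2.642×10^8 Pa.

264 MPa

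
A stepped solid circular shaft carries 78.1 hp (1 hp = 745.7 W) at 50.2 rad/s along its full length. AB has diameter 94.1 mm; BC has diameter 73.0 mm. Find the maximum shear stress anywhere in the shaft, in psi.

2200 psi

ω = 50.2 rad/s, so T = P/ω = 78.1×745.7 / 50.20 = 1160 N·m.
Under the same torque, τ_max = 16T/(πd³) is largest where d is smallest — segment BC (d = 73.0 mm).
τ_max = 16·1160/(π·(0.0730)³) = 1.519×10^7 Pa.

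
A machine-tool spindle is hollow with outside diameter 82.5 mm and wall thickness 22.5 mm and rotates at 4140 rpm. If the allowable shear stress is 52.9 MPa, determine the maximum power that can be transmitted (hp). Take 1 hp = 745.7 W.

J = π(d_o⁴ − d_i⁴)/32 = π(0.0825⁴ − 0.0375⁴)/32 = 4.354×10^-6 m⁴.
T_max = τ_allow·J/r = 5.29×10^7 × 4.354×10^-6 / 0.0413 = 5583 N·m.
ω = 2π·4140/60 = 433.5 rad/s, so P_max = T_max·ω = 2.421×10^6 W.

3250 hp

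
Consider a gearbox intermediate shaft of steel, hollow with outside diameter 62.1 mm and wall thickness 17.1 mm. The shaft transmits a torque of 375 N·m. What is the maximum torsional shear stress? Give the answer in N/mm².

8.31 N/mm²

J = π(d_o⁴ − d_i⁴)/32 = π(0.0621⁴ − 0.0279⁴)/32 = 1.401×10^-6 m⁴.
τ_max = T·r/J = 375.0 × 0.0311 / 1.401×10^-6 = 8.314×10^6 Pa.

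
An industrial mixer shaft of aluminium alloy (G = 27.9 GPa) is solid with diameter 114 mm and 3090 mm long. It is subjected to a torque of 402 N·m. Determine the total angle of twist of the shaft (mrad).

J = πd⁴/32 = π(0.114)⁴/32 = 1.658×10^-5 m⁴.
θ = T·L/(G·J) = 402.0 × 3.09 / (27.9×10⁹ × 1.658×10^-5) = 2.685×10^-3 rad.

2.69 mrad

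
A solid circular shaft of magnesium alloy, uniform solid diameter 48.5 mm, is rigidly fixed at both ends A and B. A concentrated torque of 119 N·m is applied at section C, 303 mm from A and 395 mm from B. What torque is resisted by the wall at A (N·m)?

With uniform GJ and both ends fixed, compatibility θ_AC = θ_CB gives T_A·a = T_B·b, together with T_A + T_B = T₀.
T_A = T₀·b/(a+b) = 119.0·395/698.0 = 67.34 N·m; T_B = 51.66 N·m.

67.3 N·m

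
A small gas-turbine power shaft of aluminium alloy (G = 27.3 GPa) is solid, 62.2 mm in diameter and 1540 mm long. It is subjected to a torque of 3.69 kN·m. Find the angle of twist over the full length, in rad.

J = πd⁴/32 = π(0.0622)⁴/32 = 1.469×10^-6 m⁴.
θ = T·L/(G·J) = 3690 × 1.54 / (27.3×10⁹ × 1.469×10^-6) = 0.1417 rad.

0.142 rad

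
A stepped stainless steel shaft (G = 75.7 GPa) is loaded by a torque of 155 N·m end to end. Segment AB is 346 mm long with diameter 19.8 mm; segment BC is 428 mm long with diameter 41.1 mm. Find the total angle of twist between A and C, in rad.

J_AB = π(0.0198)⁴/32 = 1.51×10^-8 m⁴; J_BC = π(0.0411)⁴/32 = 2.80×10^-7 m⁴.
θ = (T/G)·Σ L_i/J_i = (155.0/75.7×10⁹)·(0.346/1.51×10^-8 + 0.428/2.80×10^-7) = 0.05008 rad.

0.0501 rad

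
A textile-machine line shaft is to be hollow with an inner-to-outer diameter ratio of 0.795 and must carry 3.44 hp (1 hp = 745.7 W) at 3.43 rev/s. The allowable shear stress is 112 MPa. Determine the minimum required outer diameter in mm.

20.8 mm

ω = 2π·3.43 = 21.55 rad/s, so T = P/ω = 3.44×745.7 / 21.55 = 119.0 N·m.
For a hollow shaft with d_i/d_o = 0.795: τ_max = 16T/(π d_o³ (1−k⁴)), so d_o = [16T/(π τ_allow (1−k⁴))]^(1/3) = [16·119.0/(π·1.12×10^8·0.6005)]^(1/3) = 0.02081 m.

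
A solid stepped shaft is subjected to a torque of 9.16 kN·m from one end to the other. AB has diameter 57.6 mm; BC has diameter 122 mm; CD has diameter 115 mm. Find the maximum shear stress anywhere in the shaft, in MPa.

Under the same torque, τ_max = 16T/(πd³) is largest where d is smallest — segment AB (d = 57.6 mm).
τ_max = 16·9160/(π·(0.0576)³) = 2.441×10^8 Pa.

244 MPa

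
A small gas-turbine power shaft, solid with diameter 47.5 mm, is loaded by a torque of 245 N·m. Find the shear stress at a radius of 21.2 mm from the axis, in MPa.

10.4 MPa

J = πd⁴/32 = π(0.0475)⁴/32 = 4.998×10^-7 m⁴.
Shear stress varies linearly with radius: τ = T·r/J = 245.0 × 0.0212 / 4.998×10^-7 = 1.039×10^7 Pa.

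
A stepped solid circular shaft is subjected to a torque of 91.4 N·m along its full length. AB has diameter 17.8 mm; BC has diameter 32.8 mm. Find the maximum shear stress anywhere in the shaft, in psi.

12000 psi

Under the same torque, τ_max = 16T/(πd³) is largest where d is smallest — segment AB (d = 17.8 mm).
τ_max = 16·91.40/(π·(0.0178)³) = 8.254×10^7 Pa.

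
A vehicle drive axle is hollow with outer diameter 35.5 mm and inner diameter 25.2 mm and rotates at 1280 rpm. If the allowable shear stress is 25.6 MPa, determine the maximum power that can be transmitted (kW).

J = π(d_o⁴ − d_i⁴)/32 = π(0.0355⁴ − 0.0252⁴)/32 = 1.163×10^-7 m⁴.
T_max = τ_allow·J/r = 2.56×10^7 × 1.163×10^-7 / 0.0177 = 167.8 N·m.
ω = 2π·1280/60 = 134.0 rad/s, so P_max = T_max·ω = 2.249×10^4 W.

22.5 kW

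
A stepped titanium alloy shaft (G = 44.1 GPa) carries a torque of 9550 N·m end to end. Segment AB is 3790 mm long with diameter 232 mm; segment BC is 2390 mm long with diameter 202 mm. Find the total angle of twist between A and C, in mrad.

6.05 mrad

J_AB = π(0.232)⁴/32 = 2.84×10^-4 m⁴; J_BC = π(0.202)⁴/32 = 1.63×10^-4 m⁴.
θ = (T/G)·Σ L_i/J_i = (9550/44.1×10⁹)·(3.79/2.84×10^-4 + 2.39/1.63×10^-4) = 6.052×10^-3 rad.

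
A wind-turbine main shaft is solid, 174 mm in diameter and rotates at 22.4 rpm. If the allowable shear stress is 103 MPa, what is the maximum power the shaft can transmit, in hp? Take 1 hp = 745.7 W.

J = πd⁴/32 = π(0.174)⁴/32 = 8.999×10^-5 m⁴.
T_max = τ_allow·J/r = 1.03×10^8 × 8.999×10^-5 / 0.0870 = 106500 N·m.
ω = 2π·22.4/60 = 2.346 rad/s, so P_max = T_max·ω = 2.499×10^5 W.

335 hp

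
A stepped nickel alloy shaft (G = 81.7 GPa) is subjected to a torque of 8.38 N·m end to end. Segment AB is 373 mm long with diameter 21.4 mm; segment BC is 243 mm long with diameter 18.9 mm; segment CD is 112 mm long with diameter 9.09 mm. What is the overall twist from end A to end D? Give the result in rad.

0.0210 rad

J_AB = π(0.0214)⁴/32 = 2.06×10^-8 m⁴; J_BC = π(0.0189)⁴/32 = 1.25×10^-8 m⁴; J_CD = π(0.00909)⁴/32 = 6.70×10^-10 m⁴.
θ = (T/G)·Σ L_i/J_i = (8.380/81.7×10⁹)·(0.373/2.06×10^-8 + 0.243/1.25×10^-8 + 0.112/6.70×10^-10) = 0.02099 rad.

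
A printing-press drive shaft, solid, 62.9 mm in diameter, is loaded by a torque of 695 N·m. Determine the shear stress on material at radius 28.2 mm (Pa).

1.28e7 Pa

J = πd⁴/32 = π(0.0629)⁴/32 = 1.537×10^-6 m⁴.
Shear stress varies linearly with radius: τ = T·r/J = 695.0 × 0.0282 / 1.537×10^-6 = 1.275×10^7 Pa.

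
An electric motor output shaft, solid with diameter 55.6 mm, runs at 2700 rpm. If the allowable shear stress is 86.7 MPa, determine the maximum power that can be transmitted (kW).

J = πd⁴/32 = π(0.0556)⁴/32 = 9.382×10^-7 m⁴.
T_max = τ_allow·J/r = 8.67×10^7 × 9.382×10^-7 / 0.0278 = 2926 N·m.
ω = 2π·2700/60 = 282.7 rad/s, so P_max = T_max·ω = 8.273×10^5 W.

827 kW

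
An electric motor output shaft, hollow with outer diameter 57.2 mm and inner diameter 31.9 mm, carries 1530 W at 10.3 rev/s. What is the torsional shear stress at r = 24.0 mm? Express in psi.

ω = 2π·10.3 = 64.72 rad/s, so T = P/ω = 1530 / 64.72 = 23.64 N·m.
J = π(d_o⁴ − d_i⁴)/32 = π(0.0572⁴ − 0.0319⁴)/32 = 9.493×10^-7 m⁴.
Shear stress varies linearly with radius: τ = T·r/J = 23.64 × 0.0240 / 9.493×10^-7 = 5.977×10^5 Pa.

86.7 psi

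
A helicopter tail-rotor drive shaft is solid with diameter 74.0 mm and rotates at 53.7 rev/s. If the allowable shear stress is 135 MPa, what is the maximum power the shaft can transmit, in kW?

J = πd⁴/32 = π(0.0740)⁴/32 = 2.944×10^-6 m⁴.
T_max = τ_allow·J/r = 1.35×10^8 × 2.944×10^-6 / 0.0370 = 10740 N·m.
ω = 2π·53.7 = 337.4 rad/s, so P_max = T_max·ω = 3.624×10^6 W.

3620 kW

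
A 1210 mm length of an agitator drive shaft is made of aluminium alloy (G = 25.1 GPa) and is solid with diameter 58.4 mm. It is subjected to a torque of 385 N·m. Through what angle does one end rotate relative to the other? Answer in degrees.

0.931°

J = πd⁴/32 = π(0.0584)⁴/32 = 1.142×10^-6 m⁴.
θ = T·L/(G·J) = 385.0 × 1.21 / (25.1×10⁹ × 1.142×10^-6) = 0.01625 rad.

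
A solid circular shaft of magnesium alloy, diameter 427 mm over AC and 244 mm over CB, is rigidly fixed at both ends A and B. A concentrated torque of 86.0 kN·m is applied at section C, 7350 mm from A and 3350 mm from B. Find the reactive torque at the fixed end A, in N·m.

69700 N·m

Compatibility: T_A·a/J_AC = T_B·b/J_CB with T_A + T_B = T₀.
J_AC = 3.26×10^-3 m⁴, J_CB = 3.48×10^-4 m⁴, so T_A = T₀·(J_AC/a)/((J_AC/a)+(J_CB/b)) = 69700 N·m, T_B = 16300 N·m.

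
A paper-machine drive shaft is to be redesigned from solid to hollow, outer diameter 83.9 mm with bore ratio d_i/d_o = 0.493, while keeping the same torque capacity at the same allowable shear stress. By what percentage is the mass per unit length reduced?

Equal τ_max and T ⇒ the solid shaft needs d_s³ = d_o³(1−k⁴), so d_s = 83.9·(1−0.493⁴)^(1/3) = 82.21 mm.
Area ratio A_h/A_s = d_o²(1−k²)/d_s² = (1−k²)/(1−k⁴)^(2/3) = 0.7883.
Mass saving = 1 − 0.7883 = 21.2 %.

21.2 %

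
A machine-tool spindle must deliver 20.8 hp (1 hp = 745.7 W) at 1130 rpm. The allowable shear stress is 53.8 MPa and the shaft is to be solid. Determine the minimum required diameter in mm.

23.2 mm

ω = 2π·1130/60 = 118.3 rad/s, so T = P/ω = 20.8×745.7 / 118.3 = 131.1 N·m.
For a solid shaft τ_max = 16T/(πd³), so d = (16T/(π τ_allow))^(1/3) = (16·131.1/(π·5.38×10^7))^(1/3) = 0.02315 m.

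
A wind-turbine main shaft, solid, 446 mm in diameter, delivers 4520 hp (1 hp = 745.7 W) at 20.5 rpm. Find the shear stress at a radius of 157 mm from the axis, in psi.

ω = 2π·20.5/60 = 2.147 rad/s, so T = P/ω = 4520×745.7 / 2.147 = 1.570e6 N·m.
J = πd⁴/32 = π(0.446)⁴/32 = 3.885×10^-3 m⁴.
Shear stress varies linearly with radius: τ = T·r/J = 1.570e6 × 0.157 / 3.885×10^-3 = 6.346×10^7 Pa.

9200 psi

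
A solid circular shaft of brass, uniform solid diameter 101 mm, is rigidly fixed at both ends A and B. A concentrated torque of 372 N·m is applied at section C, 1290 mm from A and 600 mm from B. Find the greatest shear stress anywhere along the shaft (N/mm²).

1.26 N/mm²

With uniform GJ and both ends fixed, compatibility θ_AC = θ_CB gives T_A·a = T_B·b, together with T_A + T_B = T₀.
T_A = T₀·b/(a+b) = 372.0·600/1890 = 118.1 N·m; T_B = 253.9 N·m.
τ in each portion: τ_AC = 5.84×10^5 Pa, τ_CB = 1.26×10^6 Pa; maximum is in CB.
τ_max = T_CB·r/J = 253.9·0.0505/1.02×10^-5 = 1.255×10^6 Pa.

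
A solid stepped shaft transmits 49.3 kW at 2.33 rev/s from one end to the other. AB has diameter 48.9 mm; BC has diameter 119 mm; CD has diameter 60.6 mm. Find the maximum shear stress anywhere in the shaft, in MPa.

ω = 2π·2.33 = 14.64 rad/s, so T = P/ω = 49.3×10³ / 14.64 = 3368 N·m.
Under the same torque, τ_max = 16T/(πd³) is largest where d is smallest — segment AB (d = 48.9 mm).
τ_max = 16·3368/(π·(0.0489)³) = 1.467×10^8 Pa.

147 MPa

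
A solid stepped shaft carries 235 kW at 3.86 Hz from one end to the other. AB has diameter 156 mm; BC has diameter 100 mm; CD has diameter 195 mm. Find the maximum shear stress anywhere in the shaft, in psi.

7160 psi

ω = 2π·3.86 = 24.25 rad/s, so T = P/ω = 235×10³ / 24.25 = 9689 N·m.
Under the same torque, τ_max = 16T/(πd³) is largest where d is smallest — segment BC (d = 100 mm).
τ_max = 16·9689/(π·(0.100)³) = 4.935×10^7 Pa.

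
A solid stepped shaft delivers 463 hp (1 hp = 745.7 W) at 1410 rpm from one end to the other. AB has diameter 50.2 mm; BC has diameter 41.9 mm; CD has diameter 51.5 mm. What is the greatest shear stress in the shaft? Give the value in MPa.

ω = 2π·1410/60 = 147.7 rad/s, so T = P/ω = 463×745.7 / 147.7 = 2338 N·m.
Under the same torque, τ_max = 16T/(πd³) is largest where d is smallest — segment BC (d = 41.9 mm).
τ_max = 16·2338/(π·(0.0419)³) = 1.619×10^8 Pa.

162 MPa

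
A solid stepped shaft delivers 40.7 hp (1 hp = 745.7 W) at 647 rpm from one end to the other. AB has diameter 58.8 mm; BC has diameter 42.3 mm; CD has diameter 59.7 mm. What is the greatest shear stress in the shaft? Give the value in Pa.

ω = 2π·647/60 = 67.75 rad/s, so T = P/ω = 40.7×745.7 / 67.75 = 447.9 N·m.
Under the same torque, τ_max = 16T/(πd³) is largest where d is smallest — segment BC (d = 42.3 mm).
τ_max = 16·447.9/(π·(0.0423)³) = 3.014×10^7 Pa.

3.01e7 Pa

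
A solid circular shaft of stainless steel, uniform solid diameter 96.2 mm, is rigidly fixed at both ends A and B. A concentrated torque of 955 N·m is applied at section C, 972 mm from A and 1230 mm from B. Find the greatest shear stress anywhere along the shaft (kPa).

With uniform GJ and both ends fixed, compatibility θ_AC = θ_CB gives T_A·a = T_B·b, together with T_A + T_B = T₀.
T_A = T₀·b/(a+b) = 955.0·1230/2202 = 533.4 N·m; T_B = 421.6 N·m.
τ in each portion: τ_AC = 3.05×10^6 Pa, τ_CB = 2.41×10^6 Pa; maximum is in AC.
τ_max = T_AC·r/J = 533.4·0.0481/8.41×10^-6 = 3.052×10^6 Pa.

3050 kPa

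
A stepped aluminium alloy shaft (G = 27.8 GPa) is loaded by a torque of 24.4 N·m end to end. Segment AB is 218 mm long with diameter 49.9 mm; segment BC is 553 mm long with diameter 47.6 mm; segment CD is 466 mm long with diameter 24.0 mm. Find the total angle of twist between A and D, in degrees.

0.793°

J_AB = π(0.0499)⁴/32 = 6.09×10^-7 m⁴; J_BC = π(0.0476)⁴/32 = 5.04×10^-7 m⁴; J_CD = π(0.0240)⁴/32 = 3.26×10^-8 m⁴.
θ = (T/G)·Σ L_i/J_i = (24.40/27.8×10⁹)·(0.218/6.09×10^-7 + 0.553/5.04×10^-7 + 0.466/3.26×10^-8) = 0.01383 rad.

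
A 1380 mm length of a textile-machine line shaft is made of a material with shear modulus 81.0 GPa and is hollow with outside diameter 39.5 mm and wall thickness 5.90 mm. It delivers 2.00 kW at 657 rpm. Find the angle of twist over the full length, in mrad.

ω = 2π·657/60 = 68.80 rad/s, so T = P/ω = 2.00×10³ / 68.80 = 29.07 N·m.
J = π(d_o⁴ − d_i⁴)/32 = π(0.0395⁴ − 0.0277⁴)/32 = 1.812×10^-7 m⁴.
θ = T·L/(G·J) = 29.07 × 1.38 / (81.0×10⁹ × 1.812×10^-7) = 2.733×10^-3 rad.

2.73 mrad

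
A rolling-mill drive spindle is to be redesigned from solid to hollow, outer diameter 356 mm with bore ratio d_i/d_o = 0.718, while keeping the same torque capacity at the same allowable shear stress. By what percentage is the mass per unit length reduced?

40.5 %

Equal τ_max and T ⇒ the solid shaft needs d_s³ = d_o³(1−k⁴), so d_s = 356·(1−0.718⁴)^(1/3) = 321.2 mm.
Area ratio A_h/A_s = d_o²(1−k²)/d_s² = (1−k²)/(1−k⁴)^(2/3) = 0.5953.
Mass saving = 1 − 0.5953 = 40.5 %.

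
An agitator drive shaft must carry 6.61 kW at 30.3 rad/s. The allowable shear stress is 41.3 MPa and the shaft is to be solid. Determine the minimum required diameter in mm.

ω = 30.3 rad/s, so T = P/ω = 6.61×10³ / 30.30 = 218.2 N·m.
For a solid shaft τ_max = 16T/(πd³), so d = (16T/(π τ_allow))^(1/3) = (16·218.2/(π·4.13×10^7))^(1/3) = 0.02996 m.

30.0 mm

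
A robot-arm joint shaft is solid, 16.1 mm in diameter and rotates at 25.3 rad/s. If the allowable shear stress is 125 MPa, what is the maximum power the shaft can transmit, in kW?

J = πd⁴/32 = π(0.0161)⁴/32 = 6.596×10^-9 m⁴.
T_max = τ_allow·J/r = 1.25×10^8 × 6.596×10^-9 / 0.00805 = 102.4 N·m.
ω = 25.3 rad/s, so P_max = T_max·ω = 2591 W.

2.59 kW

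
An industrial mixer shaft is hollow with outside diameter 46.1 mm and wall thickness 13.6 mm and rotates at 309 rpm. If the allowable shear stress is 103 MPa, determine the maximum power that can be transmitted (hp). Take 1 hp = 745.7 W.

83.6 hp

J = π(d_o⁴ − d_i⁴)/32 = π(0.0461⁴ − 0.0189⁴)/32 = 4.309×10^-7 m⁴.
T_max = τ_allow·J/r = 1.03×10^8 × 4.309×10^-7 / 0.0231 = 1925 N·m.
ω = 2π·309/60 = 32.36 rad/s, so P_max = T_max·ω = 6.230×10^4 W.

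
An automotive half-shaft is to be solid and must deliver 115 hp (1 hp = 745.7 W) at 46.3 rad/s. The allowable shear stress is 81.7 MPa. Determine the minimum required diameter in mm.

48.7 mm

ω = 46.3 rad/s, so T = P/ω = 115×745.7 / 46.30 = 1852 N·m.
For a solid shaft τ_max = 16T/(πd³), so d = (16T/(π τ_allow))^(1/3) = (16·1852/(π·8.17×10^7))^(1/3) = 0.04869 m.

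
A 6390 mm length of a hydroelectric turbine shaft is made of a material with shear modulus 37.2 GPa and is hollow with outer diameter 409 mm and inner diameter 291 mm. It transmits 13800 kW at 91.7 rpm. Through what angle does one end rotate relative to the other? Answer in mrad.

ω = 2π·91.7/60 = 9.603 rad/s, so T = P/ω = 13800×10³ / 9.603 = 1.437e6 N·m.
J = π(d_o⁴ − d_i⁴)/32 = π(0.409⁴ − 0.291⁴)/32 = 2.043×10^-3 m⁴.
θ = T·L/(G·J) = 1.437e6 × 6.39 / (37.2×10⁹ × 2.043×10^-3) = 0.1208 rad.

121 mrad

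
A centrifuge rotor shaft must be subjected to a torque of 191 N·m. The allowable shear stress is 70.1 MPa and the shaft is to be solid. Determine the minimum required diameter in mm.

For a solid shaft τ_max = 16T/(πd³), so d = (16T/(π τ_allow))^(1/3) = (16·191.0/(π·7.01×10^7))^(1/3) = 0.02403 m.

24.0 mm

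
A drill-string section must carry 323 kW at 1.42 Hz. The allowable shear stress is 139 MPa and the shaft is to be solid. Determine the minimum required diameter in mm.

ω = 2π·1.42 = 8.922 rad/s, so T = P/ω = 323×10³ / 8.922 = 36200 N·m.
For a solid shaft τ_max = 16T/(πd³), so d = (16T/(π τ_allow))^(1/3) = (16·36200/(π·1.39×10^8))^(1/3) = 0.1099 m.

110 mm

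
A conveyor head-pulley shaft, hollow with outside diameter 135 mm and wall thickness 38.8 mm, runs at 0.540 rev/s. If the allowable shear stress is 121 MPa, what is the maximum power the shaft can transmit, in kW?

192 kW

J = π(d_o⁴ − d_i⁴)/32 = π(0.135⁴ − 0.0574⁴)/32 = 3.154×10^-5 m⁴.
T_max = τ_allow·J/r = 1.21×10^8 × 3.154×10^-5 / 0.0675 = 56540 N·m.
ω = 2π·0.540 = 3.393 rad/s, so P_max = T_max·ω = 1.918×10^5 W.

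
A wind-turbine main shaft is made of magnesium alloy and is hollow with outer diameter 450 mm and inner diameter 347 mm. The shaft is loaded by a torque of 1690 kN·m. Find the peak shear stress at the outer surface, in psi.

J = π(d_o⁴ − d_i⁴)/32 = π(0.450⁴ − 0.347⁴)/32 = 2.602×10^-3 m⁴.
τ_max = T·r/J = 1.690e6 × 0.225 / 2.602×10^-3 = 1.461×10^8 Pa.

21200 psi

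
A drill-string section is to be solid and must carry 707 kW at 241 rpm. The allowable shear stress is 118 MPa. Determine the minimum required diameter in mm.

ω = 2π·241/60 = 25.24 rad/s, so T = P/ω = 707×10³ / 25.24 = 28010 N·m.
For a solid shaft τ_max = 16T/(πd³), so d = (16T/(π τ_allow))^(1/3) = (16·28010/(π·1.18×10^8))^(1/3) = 0.1065 m.

107 mm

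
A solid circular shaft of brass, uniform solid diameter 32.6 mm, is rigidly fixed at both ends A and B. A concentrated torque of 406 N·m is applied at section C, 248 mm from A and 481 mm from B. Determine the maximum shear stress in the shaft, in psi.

With uniform GJ and both ends fixed, compatibility θ_AC = θ_CB gives T_A·a = T_B·b, together with T_A + T_B = T₀.
T_A = T₀·b/(a+b) = 406.0·481/729.0 = 267.9 N·m; T_B = 138.1 N·m.
τ in each portion: τ_AC = 3.94×10^7 Pa, τ_CB = 2.03×10^7 Pa; maximum is in AC.
τ_max = T_AC·r/J = 267.9·0.0163/1.11×10^-7 = 3.938×10^7 Pa.

5710 psi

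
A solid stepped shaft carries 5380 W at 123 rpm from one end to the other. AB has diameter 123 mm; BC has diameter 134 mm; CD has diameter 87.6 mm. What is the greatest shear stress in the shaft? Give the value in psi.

459 psi

ω = 2π·123/60 = 12.88 rad/s, so T = P/ω = 5380 / 12.88 = 417.7 N·m.
Under the same torque, τ_max = 16T/(πd³) is largest where d is smallest — segment CD (d = 87.6 mm).
τ_max = 16·417.7/(π·(0.0876)³) = 3.165×10^6 Pa.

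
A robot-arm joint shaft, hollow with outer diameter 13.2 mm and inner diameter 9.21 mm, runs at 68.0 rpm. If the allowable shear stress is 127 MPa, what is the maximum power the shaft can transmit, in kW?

0.312 kW

J = π(d_o⁴ − d_i⁴)/32 = π(0.0132⁴ − 0.00921⁴)/32 = 2.274×10^-9 m⁴.
T_max = τ_allow·J/r = 1.27×10^8 × 2.274×10^-9 / 0.00660 = 43.76 N·m.
ω = 2π·68.0/60 = 7.121 rad/s, so P_max = T_max·ω = 311.6 W.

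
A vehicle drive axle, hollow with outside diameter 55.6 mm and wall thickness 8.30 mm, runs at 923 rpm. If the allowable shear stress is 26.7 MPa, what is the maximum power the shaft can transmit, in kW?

66.0 kW

J = π(d_o⁴ − d_i⁴)/32 = π(0.0556⁴ − 0.0390⁴)/32 = 7.111×10^-7 m⁴.
T_max = τ_allow·J/r = 2.67×10^7 × 7.111×10^-7 / 0.0278 = 682.9 N·m.
ω = 2π·923/60 = 96.66 rad/s, so P_max = T_max·ω = 6.601×10^4 W.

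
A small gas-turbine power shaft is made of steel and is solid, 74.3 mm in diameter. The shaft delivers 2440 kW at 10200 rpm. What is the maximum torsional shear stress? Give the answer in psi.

4110 psi

ω = 2π·10200/60 = 1068 rad/s, so T = P/ω = 2440×10³ / 1068 = 2284 N·m.
J = πd⁴/32 = π(0.0743)⁴/32 = 2.992×10^-6 m⁴.
τ_max = T·r/J = 2284 × 0.0371 / 2.992×10^-6 = 2.836×10^7 Pa.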